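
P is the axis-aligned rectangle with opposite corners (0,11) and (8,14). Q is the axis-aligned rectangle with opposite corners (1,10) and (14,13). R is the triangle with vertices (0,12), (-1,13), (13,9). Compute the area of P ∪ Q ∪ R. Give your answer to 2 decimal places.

By inclusion–exclusion:
Individual areas: |P| = 24, |Q| = 39, |R| = 5.
|P∩Q|: x∈[1,8], y∈[11,13] → 7·2 = 14.
|P∩R| = 2.9762.
|Q∩R| = 3.5394.
|P∩Q∩R| = 2.2894.
|P ∪ Q ∪ R| = 68 − 20.5156 + 2.2894 = 49.77.

49.77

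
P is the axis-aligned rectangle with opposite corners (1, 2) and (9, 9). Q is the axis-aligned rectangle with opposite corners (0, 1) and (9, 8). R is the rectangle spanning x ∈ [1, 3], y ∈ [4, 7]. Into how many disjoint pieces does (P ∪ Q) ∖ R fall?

1

(P ∪ Q) ∖ R is a single connected region.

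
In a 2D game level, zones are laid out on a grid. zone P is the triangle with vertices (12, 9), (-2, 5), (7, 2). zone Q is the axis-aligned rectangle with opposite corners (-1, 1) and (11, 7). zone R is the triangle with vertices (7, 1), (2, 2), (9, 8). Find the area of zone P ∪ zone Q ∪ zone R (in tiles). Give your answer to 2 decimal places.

77.88

By inclusion–exclusion:
Individual areas: |zone P| = 39, |zone Q| = 72, |zone R| = 18.5.
|zone P∩zone Q| = 33.119.
|zone P∩zone R| = 12.7619.
|zone Q∩zone R| = 18.0595.
|zone P∩zone Q∩zone R| = 12.3214.
|zone P ∪ zone Q ∪ zone R| = 129.5 − 63.9405 + 12.3214 = 77.88.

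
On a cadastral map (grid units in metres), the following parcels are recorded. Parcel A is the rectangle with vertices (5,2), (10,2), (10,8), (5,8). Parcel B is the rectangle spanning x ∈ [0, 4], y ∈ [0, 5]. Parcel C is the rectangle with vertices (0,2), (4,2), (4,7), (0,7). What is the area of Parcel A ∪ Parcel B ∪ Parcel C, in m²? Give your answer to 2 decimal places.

By inclusion–exclusion:
Individual areas: |Parcel A| = 30, |Parcel B| = 20, |Parcel C| = 20.
|Parcel A∩Parcel B| = 0 (no overlap).
|Parcel A∩Parcel C| = 0 (no overlap).
|Parcel B∩Parcel C|: x∈[0,4], y∈[2,5] → 4·3 = 12.
|Parcel A∩Parcel B∩Parcel C| = 0.
|Parcel A ∪ Parcel B ∪ Parcel C| = 70 − 12 + 0 = 58.00.

58.00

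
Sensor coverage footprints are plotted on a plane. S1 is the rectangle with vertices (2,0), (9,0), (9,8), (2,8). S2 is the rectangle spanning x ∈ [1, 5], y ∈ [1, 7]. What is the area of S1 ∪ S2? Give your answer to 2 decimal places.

By inclusion–exclusion:
Individual areas: |S1| = 56, |S2| = 24.
|S1∩S2|: x∈[2,5], y∈[1,7] → 3·6 = 18.
|S1 ∪ S2| = 80 − 18 = 62.00.

62.00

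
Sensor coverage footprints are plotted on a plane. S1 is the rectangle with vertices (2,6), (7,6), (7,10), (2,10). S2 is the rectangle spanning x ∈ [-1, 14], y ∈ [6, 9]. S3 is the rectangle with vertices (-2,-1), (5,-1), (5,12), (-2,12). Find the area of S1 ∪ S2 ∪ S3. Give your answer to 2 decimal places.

120.00

By inclusion–exclusion:
Individual areas: |S1| = 20, |S2| = 45, |S3| = 91.
|S1∩S2|: x∈[2,7], y∈[6,9] → 5·3 = 15.
|S1∩S3|: x∈[2,5], y∈[6,10] → 3·4 = 12.
|S2∩S3|: x∈[-1,5], y∈[6,9] → 6·3 = 18.
|S1∩S2∩S3| = 9.
|S1 ∪ S2 ∪ S3| = 156 − 45 + 9 = 120.00.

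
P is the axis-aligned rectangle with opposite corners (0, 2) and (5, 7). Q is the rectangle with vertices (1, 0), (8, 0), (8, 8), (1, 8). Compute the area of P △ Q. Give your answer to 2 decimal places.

|P∩Q|: x∈[1,5], y∈[2,7] → 4·5 = 20.
|P △ Q| = |P| + |Q| − 2·|P∩Q| = 25 + 56 − 40 = 41.00.

41.00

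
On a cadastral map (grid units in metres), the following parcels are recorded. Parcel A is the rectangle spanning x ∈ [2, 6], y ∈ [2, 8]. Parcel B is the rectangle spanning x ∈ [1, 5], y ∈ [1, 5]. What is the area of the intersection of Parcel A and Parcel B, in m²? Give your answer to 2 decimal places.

9.00

|Parcel A∩Parcel B|: x∈[2,5], y∈[2,5] → 3·3 = 9.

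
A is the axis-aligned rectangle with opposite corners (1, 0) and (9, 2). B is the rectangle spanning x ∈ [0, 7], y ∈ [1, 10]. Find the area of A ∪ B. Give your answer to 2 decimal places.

By inclusion–exclusion:
Individual areas: |A| = 16, |B| = 63.
|A∩B|: x∈[1,7], y∈[1,2] → 6·1 = 6.
|A ∪ B| = 79 − 6 = 73.00.

73.00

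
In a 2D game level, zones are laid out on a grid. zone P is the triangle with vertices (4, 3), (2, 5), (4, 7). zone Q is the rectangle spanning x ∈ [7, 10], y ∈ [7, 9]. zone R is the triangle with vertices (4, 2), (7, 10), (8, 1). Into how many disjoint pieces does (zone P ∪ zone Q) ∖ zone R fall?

(zone P ∪ zone Q) ∖ zone R splits into 2 disjoint pieces (area 4, area 5.5556).

2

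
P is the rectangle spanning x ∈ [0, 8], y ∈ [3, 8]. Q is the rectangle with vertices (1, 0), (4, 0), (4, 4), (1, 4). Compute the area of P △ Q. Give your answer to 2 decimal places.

46.00

|P∩Q|: x∈[1,4], y∈[3,4] → 3·1 = 3.
|P △ Q| = |P| + |Q| − 2·|P∩Q| = 40 + 12 − 6 = 46.00.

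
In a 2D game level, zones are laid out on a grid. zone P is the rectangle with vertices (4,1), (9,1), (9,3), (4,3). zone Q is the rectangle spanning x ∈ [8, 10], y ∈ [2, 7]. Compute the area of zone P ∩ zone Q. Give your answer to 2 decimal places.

1.00

|zone P∩zone Q|: x∈[8,9], y∈[2,3] → 1·1 = 1.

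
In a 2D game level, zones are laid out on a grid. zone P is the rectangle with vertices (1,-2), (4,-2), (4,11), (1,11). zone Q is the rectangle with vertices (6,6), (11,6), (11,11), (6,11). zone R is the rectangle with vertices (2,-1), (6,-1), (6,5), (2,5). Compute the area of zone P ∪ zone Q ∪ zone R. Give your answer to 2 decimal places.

By inclusion–exclusion:
Individual areas: |zone P| = 39, |zone Q| = 25, |zone R| = 24.
|zone P∩zone Q| = 0 (no overlap).
|zone P∩zone R|: x∈[2,4], y∈[-1,5] → 2·6 = 12.
|zone Q∩zone R| = 0 (no overlap).
|zone P∩zone Q∩zone R| = 0.
|zone P ∪ zone Q ∪ zone R| = 88 − 12 + 0 = 76.00.

76.00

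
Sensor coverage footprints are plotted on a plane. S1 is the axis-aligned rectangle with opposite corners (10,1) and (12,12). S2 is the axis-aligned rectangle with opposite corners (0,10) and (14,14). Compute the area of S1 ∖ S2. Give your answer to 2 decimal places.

|S1∩S2|: x∈[10,12], y∈[10,12] → 2·2 = 4.
|S1| = 22.
|S1 ∖ S2| = |S1| − |S1∩S2| = 22 − 4 = 18.00.

18.00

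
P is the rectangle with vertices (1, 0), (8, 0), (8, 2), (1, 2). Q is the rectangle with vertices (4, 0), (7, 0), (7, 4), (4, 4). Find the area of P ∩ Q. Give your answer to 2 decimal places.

|P∩Q|: x∈[4,7], y∈[0,2] → 3·2 = 6.

6.00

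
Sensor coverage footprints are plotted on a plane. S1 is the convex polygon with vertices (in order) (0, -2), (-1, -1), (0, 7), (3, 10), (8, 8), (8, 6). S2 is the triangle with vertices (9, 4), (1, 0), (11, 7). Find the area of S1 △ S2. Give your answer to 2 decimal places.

|S1| = 59, |S2| = 8, |S1∩S2| = 0.6667.
|S1 △ S2| = |S1| + |S2| − 2·|S1∩S2| = 59 + 8 − 1.3333 = 65.67.

65.67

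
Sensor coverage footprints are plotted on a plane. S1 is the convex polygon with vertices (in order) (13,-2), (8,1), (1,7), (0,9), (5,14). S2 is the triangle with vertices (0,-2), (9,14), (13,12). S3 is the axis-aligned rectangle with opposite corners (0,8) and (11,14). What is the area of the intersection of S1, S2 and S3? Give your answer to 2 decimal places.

2.65

The intersection is the polygon with vertices (6.882,10.235), (8,8), (5.625,8).
By the shoelace formula its area is 2.65.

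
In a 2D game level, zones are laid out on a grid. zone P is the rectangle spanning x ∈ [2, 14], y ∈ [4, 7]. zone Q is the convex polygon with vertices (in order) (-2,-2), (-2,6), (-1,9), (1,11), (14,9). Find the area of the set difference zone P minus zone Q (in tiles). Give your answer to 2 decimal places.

15.27

|zone P| = 36, |zone P∩zone Q| = 20.7273.
|zone P ∖ zone Q| = |zone P| − |zone P∩zone Q| = 36 − 20.7273 = 15.27.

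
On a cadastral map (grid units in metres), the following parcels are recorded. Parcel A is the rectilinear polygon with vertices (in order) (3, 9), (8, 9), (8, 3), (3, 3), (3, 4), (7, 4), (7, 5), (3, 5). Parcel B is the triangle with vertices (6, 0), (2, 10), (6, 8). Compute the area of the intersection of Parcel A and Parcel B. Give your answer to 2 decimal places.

11.15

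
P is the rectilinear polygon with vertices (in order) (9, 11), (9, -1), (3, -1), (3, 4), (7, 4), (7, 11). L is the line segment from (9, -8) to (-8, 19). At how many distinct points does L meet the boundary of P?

2

The segment meets the boundary at (3,1.529), (4.593,-1).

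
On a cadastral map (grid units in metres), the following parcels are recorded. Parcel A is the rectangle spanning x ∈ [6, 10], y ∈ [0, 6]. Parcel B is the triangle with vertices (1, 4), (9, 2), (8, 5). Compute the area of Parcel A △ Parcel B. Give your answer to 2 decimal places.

22.82

|Parcel A| = 24, |Parcel B| = 11, |Parcel A∩Parcel B| = 6.0893.
|Parcel A △ Parcel B| = |Parcel A| + |Parcel B| − 2·|Parcel A∩Parcel B| = 24 + 11 − 12.1786 = 22.82.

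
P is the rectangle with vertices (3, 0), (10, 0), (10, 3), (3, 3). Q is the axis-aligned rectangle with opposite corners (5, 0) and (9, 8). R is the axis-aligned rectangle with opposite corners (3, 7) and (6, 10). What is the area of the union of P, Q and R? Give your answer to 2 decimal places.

By inclusion–exclusion:
Individual areas: |P| = 21, |Q| = 32, |R| = 9.
|P∩Q|: x∈[5,9], y∈[0,3] → 4·3 = 12.
|P∩R| = 0 (no overlap).
|Q∩R|: x∈[5,6], y∈[7,8] → 1·1 = 1.
|P∩Q∩R| = 0.
|P ∪ Q ∪ R| = 62 − 13 + 0 = 49.00.

49.00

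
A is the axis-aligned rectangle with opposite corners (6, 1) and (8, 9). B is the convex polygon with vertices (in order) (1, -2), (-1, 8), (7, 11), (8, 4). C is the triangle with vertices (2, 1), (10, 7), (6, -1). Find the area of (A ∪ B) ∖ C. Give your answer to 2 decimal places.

64.05

|A ∪ B| = 76.5714.
|(A ∪ B) ∩ C| = 12.5226.
|(A ∪ B) ∖ C| = 76.5714 − 12.5226 = 64.05.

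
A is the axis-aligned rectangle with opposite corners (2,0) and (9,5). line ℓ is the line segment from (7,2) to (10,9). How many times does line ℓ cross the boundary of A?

1

The segment meets the boundary at (8.286,5).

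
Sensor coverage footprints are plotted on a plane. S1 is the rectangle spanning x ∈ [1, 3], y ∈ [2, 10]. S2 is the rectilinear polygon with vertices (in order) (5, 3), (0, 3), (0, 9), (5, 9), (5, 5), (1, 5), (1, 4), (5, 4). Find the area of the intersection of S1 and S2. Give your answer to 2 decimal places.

10.00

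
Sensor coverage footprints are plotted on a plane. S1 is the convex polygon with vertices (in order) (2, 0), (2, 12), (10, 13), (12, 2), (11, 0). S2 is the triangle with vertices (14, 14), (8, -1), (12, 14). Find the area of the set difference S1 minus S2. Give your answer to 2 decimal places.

|S1| = 114, |S1∩S2| = 5.212.
|S1 ∖ S2| = |S1| − |S1∩S2| = 114 − 5.212 = 108.79.

108.79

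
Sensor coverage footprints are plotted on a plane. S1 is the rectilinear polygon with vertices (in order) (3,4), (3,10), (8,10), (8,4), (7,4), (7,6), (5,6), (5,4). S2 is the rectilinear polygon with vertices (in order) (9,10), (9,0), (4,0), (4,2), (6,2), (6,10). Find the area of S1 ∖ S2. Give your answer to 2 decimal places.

|S1| = 26, |S1∩S2| = 10.
|S1 ∖ S2| = |S1| − |S1∩S2| = 26 − 10 = 16.00.

16.00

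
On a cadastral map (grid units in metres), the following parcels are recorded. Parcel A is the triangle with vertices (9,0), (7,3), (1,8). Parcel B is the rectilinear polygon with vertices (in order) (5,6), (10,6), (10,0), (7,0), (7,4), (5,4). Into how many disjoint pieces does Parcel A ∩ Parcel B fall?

Parcel A ∩ Parcel B splits into 2 disjoint pieces (area 1, area 0.2667).

2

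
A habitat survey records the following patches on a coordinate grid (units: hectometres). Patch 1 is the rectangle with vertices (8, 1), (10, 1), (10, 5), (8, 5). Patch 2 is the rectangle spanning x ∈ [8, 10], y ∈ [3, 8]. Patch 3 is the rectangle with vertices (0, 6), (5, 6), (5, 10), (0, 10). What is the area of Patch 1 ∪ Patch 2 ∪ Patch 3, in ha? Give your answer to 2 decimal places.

By inclusion–exclusion:
Individual areas: |Patch 1| = 8, |Patch 2| = 10, |Patch 3| = 20.
|Patch 1∩Patch 2|: x∈[8,10], y∈[3,5] → 2·2 = 4.
|Patch 1∩Patch 3| = 0 (no overlap).
|Patch 2∩Patch 3| = 0 (no overlap).
|Patch 1∩Patch 2∩Patch 3| = 0.
|Patch 1 ∪ Patch 2 ∪ Patch 3| = 38 − 4 + 0 = 34.00.

34.00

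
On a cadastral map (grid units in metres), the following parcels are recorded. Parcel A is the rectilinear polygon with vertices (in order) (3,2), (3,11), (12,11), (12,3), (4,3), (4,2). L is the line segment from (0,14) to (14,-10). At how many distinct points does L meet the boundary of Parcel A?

2

The segment meets the boundary at (6.417,3), (3,8.857).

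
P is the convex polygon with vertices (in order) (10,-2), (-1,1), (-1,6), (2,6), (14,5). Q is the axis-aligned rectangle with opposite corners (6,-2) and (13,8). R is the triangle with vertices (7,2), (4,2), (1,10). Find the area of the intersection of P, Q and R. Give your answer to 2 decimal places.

The intersection is the polygon with vertices (6,3.333), (7,2), (6,2).
By the shoelace formula its area is 0.67.

0.67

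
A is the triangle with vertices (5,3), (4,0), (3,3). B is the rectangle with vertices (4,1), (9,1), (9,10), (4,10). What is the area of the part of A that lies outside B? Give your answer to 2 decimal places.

|A| = 3, |A∩B| = 1.3333.
|A ∖ B| = |A| − |A∩B| = 3 − 1.3333 = 1.67.

1.67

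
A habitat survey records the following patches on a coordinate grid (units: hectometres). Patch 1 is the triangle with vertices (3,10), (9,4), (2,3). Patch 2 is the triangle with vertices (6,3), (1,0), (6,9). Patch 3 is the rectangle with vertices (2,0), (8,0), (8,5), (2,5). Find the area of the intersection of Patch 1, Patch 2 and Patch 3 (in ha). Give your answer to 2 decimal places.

The intersection is the polygon with vertices (6,3.571), (2.724,3.103), (3.778,5), (6,5).
By the shoelace formula its area is 4.45.

4.45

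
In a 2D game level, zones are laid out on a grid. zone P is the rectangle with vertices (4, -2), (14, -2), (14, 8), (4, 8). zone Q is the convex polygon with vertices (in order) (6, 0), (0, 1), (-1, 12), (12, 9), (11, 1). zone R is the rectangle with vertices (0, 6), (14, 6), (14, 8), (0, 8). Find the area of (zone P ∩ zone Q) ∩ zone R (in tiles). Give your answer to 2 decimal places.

The region (zone P ∩ zone Q) ∩ zone R is the polygon with vertices (11.875,8), (11.625,6), (4,6), (4,8).
By the shoelace formula its area is 15.50.

15.50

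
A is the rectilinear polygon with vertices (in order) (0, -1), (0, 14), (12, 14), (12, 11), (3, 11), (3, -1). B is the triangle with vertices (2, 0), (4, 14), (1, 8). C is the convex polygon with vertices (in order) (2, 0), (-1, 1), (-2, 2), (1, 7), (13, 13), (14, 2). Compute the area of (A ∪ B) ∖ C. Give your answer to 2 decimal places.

|A ∪ B| = 73.1429.
|(A ∪ B) ∩ C| = 22.7436.
|(A ∪ B) ∖ C| = 73.1429 − 22.7436 = 50.40.

50.40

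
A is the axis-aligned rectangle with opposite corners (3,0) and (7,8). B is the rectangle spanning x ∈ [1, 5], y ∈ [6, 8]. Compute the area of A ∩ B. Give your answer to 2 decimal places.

|A∩B|: x∈[3,5], y∈[6,8] → 2·2 = 4.

4.00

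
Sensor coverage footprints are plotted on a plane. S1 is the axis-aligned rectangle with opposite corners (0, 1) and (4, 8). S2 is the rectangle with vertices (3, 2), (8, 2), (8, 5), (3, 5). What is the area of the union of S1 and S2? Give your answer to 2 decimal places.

By inclusion–exclusion:
Individual areas: |S1| = 28, |S2| = 15.
|S1∩S2|: x∈[3,4], y∈[2,5] → 1·3 = 3.
|S1 ∪ S2| = 43 − 3 = 40.00.

40.00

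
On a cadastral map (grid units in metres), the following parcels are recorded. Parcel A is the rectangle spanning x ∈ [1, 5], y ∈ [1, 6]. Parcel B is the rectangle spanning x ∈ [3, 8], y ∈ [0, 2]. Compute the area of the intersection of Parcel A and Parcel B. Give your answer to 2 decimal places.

2.00

|Parcel A∩Parcel B|: x∈[3,5], y∈[1,2] → 2·1 = 2.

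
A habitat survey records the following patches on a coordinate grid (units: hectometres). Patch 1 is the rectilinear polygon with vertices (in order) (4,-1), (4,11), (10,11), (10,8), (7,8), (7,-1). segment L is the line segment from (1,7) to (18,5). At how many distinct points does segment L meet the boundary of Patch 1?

2

The segment meets the boundary at (7,6.294), (4,6.647).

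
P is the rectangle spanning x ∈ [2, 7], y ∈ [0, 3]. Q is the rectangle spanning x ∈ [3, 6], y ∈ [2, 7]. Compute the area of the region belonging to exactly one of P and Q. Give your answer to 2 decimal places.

|P∩Q|: x∈[3,6], y∈[2,3] → 3·1 = 3.
|P △ Q| = |P| + |Q| − 2·|P∩Q| = 15 + 15 − 6 = 24.00.

24.00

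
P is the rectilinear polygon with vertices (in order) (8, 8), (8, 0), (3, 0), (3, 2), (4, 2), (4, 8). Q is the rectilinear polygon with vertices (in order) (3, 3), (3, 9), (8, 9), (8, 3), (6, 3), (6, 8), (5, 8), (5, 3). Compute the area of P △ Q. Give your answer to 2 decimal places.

|P| = 34, |Q| = 25, |P∩Q| = 15.
|P △ Q| = |P| + |Q| − 2·|P∩Q| = 34 + 25 − 30 = 29.00.

29.00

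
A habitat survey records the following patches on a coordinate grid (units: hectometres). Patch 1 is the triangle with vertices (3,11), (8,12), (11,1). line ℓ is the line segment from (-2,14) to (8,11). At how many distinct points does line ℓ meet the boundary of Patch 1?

The segment meets the boundary at (6,11.6).

1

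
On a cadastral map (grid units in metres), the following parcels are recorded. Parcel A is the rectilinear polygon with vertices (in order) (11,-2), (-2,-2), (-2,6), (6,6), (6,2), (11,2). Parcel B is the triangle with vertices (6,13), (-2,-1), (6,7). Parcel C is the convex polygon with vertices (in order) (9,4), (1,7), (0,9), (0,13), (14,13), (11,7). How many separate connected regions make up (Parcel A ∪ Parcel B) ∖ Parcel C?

(Parcel A ∪ Parcel B) ∖ Parcel C is a single connected region.

1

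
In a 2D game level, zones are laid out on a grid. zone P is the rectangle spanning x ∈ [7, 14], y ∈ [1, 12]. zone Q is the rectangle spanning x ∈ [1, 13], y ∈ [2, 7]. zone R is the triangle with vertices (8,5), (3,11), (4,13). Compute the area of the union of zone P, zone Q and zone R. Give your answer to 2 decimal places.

By inclusion–exclusion:
Individual areas: |zone P| = 77, |zone Q| = 60, |zone R| = 8.
|zone P∩zone Q|: x∈[7,13], y∈[2,7] → 6·5 = 30.
|zone P∩zone R| = 0.4.
|zone Q∩zone R| = 0.6667.
|zone P∩zone Q∩zone R| = 0.4.
|zone P ∪ zone Q ∪ zone R| = 145 − 31.0667 + 0.4 = 114.33.

114.33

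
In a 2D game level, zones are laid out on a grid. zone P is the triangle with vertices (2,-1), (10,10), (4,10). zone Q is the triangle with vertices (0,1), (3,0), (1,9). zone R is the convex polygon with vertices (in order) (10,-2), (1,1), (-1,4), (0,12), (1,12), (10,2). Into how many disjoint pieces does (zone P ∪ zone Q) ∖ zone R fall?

(zone P ∪ zone Q) ∖ zone R splits into 2 disjoint pieces (area 1.8214, area 15.2629).

2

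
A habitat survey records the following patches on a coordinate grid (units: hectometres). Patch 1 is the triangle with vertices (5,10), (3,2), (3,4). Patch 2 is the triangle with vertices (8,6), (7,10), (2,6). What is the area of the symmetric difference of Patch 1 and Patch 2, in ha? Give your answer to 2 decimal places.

|Patch 1| = 2, |Patch 2| = 12, |Patch 1∩Patch 2| = 0.4848.
|Patch 1 △ Patch 2| = |Patch 1| + |Patch 2| − 2·|Patch 1∩Patch 2| = 2 + 12 − 0.9697 = 13.03.

13.03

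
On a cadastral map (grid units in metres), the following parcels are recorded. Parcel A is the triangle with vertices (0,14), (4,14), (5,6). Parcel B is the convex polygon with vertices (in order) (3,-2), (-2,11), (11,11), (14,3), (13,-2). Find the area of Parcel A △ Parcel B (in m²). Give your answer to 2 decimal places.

164.50

|Parcel A| = 16, |Parcel B| = 161, |Parcel A∩Parcel B| = 6.25.
|Parcel A △ Parcel B| = |Parcel A| + |Parcel B| − 2·|Parcel A∩Parcel B| = 16 + 161 − 12.5 = 164.50.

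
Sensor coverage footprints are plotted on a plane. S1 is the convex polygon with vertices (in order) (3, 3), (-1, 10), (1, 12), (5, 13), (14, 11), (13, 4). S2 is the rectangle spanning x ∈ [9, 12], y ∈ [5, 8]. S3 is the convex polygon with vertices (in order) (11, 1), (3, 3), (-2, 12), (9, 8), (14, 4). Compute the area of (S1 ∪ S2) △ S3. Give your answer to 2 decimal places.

67.60

|S1 ∪ S2| = 111.5.
|(S1 ∪ S2) ∩ S3| = 61.4482.
|(S1 ∪ S2) △ S3| = 111.5 + 79 − 122.8963 = 67.60.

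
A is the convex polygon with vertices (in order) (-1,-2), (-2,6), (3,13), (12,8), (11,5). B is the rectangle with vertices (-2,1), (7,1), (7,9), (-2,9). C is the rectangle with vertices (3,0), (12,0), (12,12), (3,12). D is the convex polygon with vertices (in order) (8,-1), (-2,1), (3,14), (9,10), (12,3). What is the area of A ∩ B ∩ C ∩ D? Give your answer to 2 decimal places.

The intersection is the polygon with vertices (7,2.667), (4.143,1), (3,1), (3,9), (7,9).
By the shoelace formula its area is 29.62.

29.62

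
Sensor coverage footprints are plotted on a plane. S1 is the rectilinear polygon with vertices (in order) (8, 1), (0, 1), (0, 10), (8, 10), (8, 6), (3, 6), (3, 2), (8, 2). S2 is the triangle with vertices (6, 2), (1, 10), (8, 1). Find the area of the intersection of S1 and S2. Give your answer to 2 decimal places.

1.83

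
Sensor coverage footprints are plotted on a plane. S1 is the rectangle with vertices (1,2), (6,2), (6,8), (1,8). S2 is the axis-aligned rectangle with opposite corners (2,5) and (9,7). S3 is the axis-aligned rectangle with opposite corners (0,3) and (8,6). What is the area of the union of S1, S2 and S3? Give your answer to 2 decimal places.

43.00

By inclusion–exclusion:
Individual areas: |S1| = 30, |S2| = 14, |S3| = 24.
|S1∩S2|: x∈[2,6], y∈[5,7] → 4·2 = 8.
|S1∩S3|: x∈[1,6], y∈[3,6] → 5·3 = 15.
|S2∩S3|: x∈[2,8], y∈[5,6] → 6·1 = 6.
|S1∩S2∩S3| = 4.
|S1 ∪ S2 ∪ S3| = 68 − 29 + 4 = 43.00.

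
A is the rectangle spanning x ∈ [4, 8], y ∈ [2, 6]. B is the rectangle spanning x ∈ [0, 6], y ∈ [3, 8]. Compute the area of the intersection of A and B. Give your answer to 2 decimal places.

|A∩B|: x∈[4,6], y∈[3,6] → 2·3 = 6.

6.00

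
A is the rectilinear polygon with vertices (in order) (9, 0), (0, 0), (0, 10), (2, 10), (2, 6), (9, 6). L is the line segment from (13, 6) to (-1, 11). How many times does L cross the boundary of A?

2

The segment meets the boundary at (1.8,10), (2,9.929).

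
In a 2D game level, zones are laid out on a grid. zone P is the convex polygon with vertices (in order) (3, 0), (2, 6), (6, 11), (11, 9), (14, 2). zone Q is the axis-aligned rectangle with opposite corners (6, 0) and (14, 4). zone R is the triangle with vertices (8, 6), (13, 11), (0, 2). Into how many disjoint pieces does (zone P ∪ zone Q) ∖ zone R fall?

2

(zone P ∪ zone Q) ∖ zone R splits into 2 disjoint pieces (area 25.1623, area 63.7313).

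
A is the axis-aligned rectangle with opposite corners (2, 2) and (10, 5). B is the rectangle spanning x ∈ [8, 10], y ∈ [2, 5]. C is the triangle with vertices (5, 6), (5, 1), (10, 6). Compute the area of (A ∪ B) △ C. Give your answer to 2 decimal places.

21.50

|A ∪ B| = 24.
|(A ∪ B) ∩ C| = 7.5.
|(A ∪ B) △ C| = 24 + 12.5 − 15 = 21.50.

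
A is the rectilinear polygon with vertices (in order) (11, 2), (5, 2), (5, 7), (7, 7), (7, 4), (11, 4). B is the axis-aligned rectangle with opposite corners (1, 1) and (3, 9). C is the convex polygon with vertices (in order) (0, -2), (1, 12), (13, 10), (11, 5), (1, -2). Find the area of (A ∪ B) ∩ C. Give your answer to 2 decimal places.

28.29

|A ∪ B| = 34.
|(A ∪ B) ∩ C| = 28.29.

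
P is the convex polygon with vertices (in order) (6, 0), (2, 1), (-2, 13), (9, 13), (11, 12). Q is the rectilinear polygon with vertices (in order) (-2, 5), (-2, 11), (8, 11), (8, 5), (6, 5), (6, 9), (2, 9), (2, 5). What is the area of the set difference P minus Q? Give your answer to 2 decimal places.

74.00

|P| = 108, |P∩Q| = 34.
|P ∖ Q| = |P| − |P∩Q| = 108 − 34 = 74.00.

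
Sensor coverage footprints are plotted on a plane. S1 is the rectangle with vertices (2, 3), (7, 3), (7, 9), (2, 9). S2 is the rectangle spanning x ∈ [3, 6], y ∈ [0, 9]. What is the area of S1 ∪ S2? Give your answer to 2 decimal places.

By inclusion–exclusion:
Individual areas: |S1| = 30, |S2| = 27.
|S1∩S2|: x∈[3,6], y∈[3,9] → 3·6 = 18.
|S1 ∪ S2| = 57 − 18 = 39.00.

39.00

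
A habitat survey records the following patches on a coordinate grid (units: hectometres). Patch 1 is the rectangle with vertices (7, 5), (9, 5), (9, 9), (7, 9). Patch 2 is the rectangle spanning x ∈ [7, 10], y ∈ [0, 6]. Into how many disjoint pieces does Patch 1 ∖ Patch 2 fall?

1

Patch 1 ∖ Patch 2 is a single connected region.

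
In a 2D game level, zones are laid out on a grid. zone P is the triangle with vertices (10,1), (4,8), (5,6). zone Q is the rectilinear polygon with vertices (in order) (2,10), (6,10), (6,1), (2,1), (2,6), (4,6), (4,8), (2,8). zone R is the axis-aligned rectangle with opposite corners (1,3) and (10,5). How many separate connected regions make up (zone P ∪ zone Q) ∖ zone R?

3

(zone P ∪ zone Q) ∖ zone R splits into 3 disjoint pieces (area 0.2857, area 8, area 16.1905).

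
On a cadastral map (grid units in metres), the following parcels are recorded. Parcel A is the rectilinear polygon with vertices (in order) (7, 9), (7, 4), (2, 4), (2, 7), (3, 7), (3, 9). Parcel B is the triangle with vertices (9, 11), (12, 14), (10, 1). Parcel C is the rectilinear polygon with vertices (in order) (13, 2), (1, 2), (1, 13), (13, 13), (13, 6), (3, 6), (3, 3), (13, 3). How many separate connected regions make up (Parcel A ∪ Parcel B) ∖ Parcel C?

(Parcel A ∪ Parcel B) ∖ Parcel C splits into 4 disjoint pieces (area 8, area 0.4231, area 2.6654, area 0.1269).

4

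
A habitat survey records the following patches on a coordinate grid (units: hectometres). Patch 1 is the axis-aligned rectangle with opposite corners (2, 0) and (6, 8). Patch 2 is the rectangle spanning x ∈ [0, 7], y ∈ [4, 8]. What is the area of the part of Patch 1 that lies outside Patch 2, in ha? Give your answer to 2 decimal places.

|Patch 1∩Patch 2|: x∈[2,6], y∈[4,8] → 4·4 = 16.
|Patch 1| = 32.
|Patch 1 ∖ Patch 2| = |Patch 1| − |Patch 1∩Patch 2| = 32 − 16 = 16.00.

16.00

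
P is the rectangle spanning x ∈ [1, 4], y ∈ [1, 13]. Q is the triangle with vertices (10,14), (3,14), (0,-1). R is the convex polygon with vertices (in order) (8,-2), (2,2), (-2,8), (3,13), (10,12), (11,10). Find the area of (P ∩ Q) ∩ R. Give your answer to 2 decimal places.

21.05

The region (P ∩ Q) ∩ R is the polygon with vertices (4,5), (2,2), (1,3.5), (1,4), (2.75,12.75), (3,13), (4,12.857).
By the shoelace formula its area is 21.05.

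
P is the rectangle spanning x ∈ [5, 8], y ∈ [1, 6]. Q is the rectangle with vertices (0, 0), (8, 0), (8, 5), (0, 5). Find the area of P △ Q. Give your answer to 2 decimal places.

31.00

|P∩Q|: x∈[5,8], y∈[1,5] → 3·4 = 12.
|P △ Q| = |P| + |Q| − 2·|P∩Q| = 15 + 40 − 24 = 31.00.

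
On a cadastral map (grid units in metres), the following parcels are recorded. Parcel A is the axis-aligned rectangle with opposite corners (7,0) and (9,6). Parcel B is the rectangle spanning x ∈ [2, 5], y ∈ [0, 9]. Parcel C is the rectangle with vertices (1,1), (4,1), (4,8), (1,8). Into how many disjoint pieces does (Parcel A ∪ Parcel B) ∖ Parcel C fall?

(Parcel A ∪ Parcel B) ∖ Parcel C splits into 2 disjoint pieces (area 12, area 13).

2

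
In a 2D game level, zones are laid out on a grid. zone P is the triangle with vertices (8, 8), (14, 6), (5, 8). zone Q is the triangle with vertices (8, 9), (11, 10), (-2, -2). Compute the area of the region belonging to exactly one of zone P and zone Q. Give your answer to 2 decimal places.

12.85

|zone P| = 3, |zone Q| = 11.5, |zone P∩zone Q| = 0.8268.
|zone P △ zone Q| = |zone P| + |zone Q| − 2·|zone P∩zone Q| = 3 + 11.5 − 1.6535 = 12.85.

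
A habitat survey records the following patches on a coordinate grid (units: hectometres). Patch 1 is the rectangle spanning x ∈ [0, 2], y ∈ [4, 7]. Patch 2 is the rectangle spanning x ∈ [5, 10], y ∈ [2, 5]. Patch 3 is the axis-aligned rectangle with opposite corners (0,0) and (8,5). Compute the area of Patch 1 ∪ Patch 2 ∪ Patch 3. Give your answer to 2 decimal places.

By inclusion–exclusion:
Individual areas: |Patch 1| = 6, |Patch 2| = 15, |Patch 3| = 40.
|Patch 1∩Patch 2| = 0 (no overlap).
|Patch 1∩Patch 3|: x∈[0,2], y∈[4,5] → 2·1 = 2.
|Patch 2∩Patch 3|: x∈[5,8], y∈[2,5] → 3·3 = 9.
|Patch 1∩Patch 2∩Patch 3| = 0.
|Patch 1 ∪ Patch 2 ∪ Patch 3| = 61 − 11 + 0 = 50.00.

50.00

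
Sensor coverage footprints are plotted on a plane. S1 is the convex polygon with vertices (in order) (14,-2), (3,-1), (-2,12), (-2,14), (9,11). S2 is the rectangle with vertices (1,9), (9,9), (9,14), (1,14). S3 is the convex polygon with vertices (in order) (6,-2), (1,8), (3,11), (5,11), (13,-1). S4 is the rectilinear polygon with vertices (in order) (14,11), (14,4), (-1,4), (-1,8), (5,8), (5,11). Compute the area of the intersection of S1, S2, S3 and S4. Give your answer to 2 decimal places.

The intersection is the polygon with vertices (6.333,9), (5,9), (5,11).
By the shoelace formula its area is 1.33.

1.33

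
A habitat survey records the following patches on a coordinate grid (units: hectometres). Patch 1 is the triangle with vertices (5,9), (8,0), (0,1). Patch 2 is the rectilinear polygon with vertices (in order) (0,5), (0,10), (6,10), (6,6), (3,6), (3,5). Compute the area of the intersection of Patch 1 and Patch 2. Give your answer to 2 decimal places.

4.51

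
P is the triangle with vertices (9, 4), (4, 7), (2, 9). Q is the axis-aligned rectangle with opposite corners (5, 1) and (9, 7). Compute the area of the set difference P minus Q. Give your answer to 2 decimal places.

1.09

|P| = 2, |P∩Q| = 0.9143.
|P ∖ Q| = |P| − |P∩Q| = 2 − 0.9143 = 1.09.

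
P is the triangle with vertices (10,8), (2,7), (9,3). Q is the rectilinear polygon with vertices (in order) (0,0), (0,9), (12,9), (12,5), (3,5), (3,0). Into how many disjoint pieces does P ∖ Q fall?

P ∖ Q is a single connected region.

1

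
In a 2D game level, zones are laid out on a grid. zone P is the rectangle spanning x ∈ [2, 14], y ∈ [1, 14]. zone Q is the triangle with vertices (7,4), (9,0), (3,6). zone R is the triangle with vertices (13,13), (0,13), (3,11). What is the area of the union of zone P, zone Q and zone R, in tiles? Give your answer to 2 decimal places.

157.58

By inclusion–exclusion:
Individual areas: |zone P| = 156, |zone Q| = 6, |zone R| = 13.
|zone P∩zone Q| = 5.75.
|zone P∩zone R| = 11.6667.
|zone Q∩zone R| = 0.
|zone P∩zone Q∩zone R| = 0.
|zone P ∪ zone Q ∪ zone R| = 175 − 17.4167 + 0 = 157.58.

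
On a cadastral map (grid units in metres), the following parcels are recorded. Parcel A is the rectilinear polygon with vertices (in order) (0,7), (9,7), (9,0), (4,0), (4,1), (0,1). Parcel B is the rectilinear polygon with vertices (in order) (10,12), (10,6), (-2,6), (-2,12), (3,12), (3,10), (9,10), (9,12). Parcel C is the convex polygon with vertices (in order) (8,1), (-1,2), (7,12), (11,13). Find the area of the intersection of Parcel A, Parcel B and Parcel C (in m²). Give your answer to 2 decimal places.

6.40

The intersection is the polygon with vertices (9,6), (2.2,6), (3,7), (9,7).
By the shoelace formula its area is 6.40.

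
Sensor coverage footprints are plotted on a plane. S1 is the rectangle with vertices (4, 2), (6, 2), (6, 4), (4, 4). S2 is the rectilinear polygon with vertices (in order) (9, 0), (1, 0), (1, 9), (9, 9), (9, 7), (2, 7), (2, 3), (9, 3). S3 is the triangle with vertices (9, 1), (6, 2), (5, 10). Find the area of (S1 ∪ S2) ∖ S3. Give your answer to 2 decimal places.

40.86

|S1 ∪ S2| = 46.
|(S1 ∪ S2) ∩ S3| = 5.1389.
|(S1 ∪ S2) ∖ S3| = 46 − 5.1389 = 40.86.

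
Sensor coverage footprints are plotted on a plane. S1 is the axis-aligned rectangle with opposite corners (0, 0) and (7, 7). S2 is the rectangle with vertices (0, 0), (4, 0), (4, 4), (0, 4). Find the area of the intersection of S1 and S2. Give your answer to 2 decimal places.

16.00

|S1∩S2|: x∈[0,4], y∈[0,4] → 4·4 = 16.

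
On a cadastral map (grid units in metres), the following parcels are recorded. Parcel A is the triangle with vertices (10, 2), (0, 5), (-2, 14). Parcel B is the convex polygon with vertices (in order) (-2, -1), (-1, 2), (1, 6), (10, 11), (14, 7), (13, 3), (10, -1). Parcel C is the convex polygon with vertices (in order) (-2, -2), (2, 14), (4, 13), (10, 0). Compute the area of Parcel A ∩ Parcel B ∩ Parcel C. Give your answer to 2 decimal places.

The intersection is the polygon with vertices (1,6), (4.214,7.786), (8.286,3.714), (8.929,2.321), (0.435,4.87).
By the shoelace formula its area is 20.04.

20.04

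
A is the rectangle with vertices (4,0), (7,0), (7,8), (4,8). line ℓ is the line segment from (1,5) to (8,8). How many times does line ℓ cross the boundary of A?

2

The segment meets the boundary at (7,7.571), (4,6.286).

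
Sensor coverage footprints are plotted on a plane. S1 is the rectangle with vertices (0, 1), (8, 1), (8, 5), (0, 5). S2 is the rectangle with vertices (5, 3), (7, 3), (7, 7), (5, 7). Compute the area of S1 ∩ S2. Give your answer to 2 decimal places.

4.00

|S1∩S2|: x∈[5,7], y∈[3,5] → 2·2 = 4.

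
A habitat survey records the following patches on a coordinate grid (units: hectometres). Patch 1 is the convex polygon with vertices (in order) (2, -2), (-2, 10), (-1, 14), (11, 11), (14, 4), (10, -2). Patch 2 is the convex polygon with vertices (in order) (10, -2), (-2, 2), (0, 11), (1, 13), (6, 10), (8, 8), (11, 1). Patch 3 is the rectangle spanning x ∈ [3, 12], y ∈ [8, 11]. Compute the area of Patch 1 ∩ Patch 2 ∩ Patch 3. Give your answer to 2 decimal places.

10.17

The intersection is the polygon with vertices (6,10), (8,8), (3,8), (3,11), (4.333,11).
By the shoelace formula its area is 10.17.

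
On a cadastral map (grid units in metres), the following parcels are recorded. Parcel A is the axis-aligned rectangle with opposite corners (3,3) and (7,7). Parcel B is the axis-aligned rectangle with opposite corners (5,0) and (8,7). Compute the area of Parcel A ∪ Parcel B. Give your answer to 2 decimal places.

By inclusion–exclusion:
Individual areas: |Parcel A| = 16, |Parcel B| = 21.
|Parcel A∩Parcel B|: x∈[5,7], y∈[3,7] → 2·4 = 8.
|Parcel A ∪ Parcel B| = 37 − 8 = 29.00.

29.00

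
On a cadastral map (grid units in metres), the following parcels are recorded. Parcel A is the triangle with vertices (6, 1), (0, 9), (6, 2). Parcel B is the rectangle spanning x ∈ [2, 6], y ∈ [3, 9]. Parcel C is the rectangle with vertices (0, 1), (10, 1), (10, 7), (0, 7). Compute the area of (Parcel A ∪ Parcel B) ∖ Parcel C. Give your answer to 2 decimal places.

|Parcel A ∪ Parcel B| = 25.4048.
|(Parcel A ∪ Parcel B) ∩ Parcel C| = 17.1905.
|(Parcel A ∪ Parcel B) ∖ Parcel C| = 25.4048 − 17.1905 = 8.21.

8.21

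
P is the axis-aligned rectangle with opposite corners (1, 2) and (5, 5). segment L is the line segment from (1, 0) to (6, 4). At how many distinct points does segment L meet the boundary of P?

The segment meets the boundary at (5,3.2), (3.5,2).

2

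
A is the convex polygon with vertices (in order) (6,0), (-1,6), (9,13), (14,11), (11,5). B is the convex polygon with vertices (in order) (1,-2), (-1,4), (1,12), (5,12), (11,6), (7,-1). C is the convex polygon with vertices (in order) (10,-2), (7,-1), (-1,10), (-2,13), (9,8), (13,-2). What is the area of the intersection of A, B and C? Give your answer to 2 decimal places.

50.58

The intersection is the polygon with vertices (4.669,9.969), (9,8), (10.294,4.765), (9.667,3.667), (6.158,0.158), (0.928,7.349).
By the shoelace formula its area is 50.58.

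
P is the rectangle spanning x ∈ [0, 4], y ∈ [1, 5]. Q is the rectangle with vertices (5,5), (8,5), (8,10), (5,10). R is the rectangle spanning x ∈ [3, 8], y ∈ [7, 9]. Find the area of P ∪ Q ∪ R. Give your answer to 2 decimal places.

35.00

By inclusion–exclusion:
Individual areas: |P| = 16, |Q| = 15, |R| = 10.
|P∩Q| = 0 (no overlap).
|P∩R| = 0 (no overlap).
|Q∩R|: x∈[5,8], y∈[7,9] → 3·2 = 6.
|P∩Q∩R| = 0.
|P ∪ Q ∪ R| = 41 − 6 + 0 = 35.00.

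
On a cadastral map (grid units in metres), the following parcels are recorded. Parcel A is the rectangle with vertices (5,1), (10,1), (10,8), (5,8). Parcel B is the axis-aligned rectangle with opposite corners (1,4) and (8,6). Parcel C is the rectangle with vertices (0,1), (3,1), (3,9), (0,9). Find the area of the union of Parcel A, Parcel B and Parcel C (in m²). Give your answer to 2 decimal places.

By inclusion–exclusion:
Individual areas: |Parcel A| = 35, |Parcel B| = 14, |Parcel C| = 24.
|Parcel A∩Parcel B|: x∈[5,8], y∈[4,6] → 3·2 = 6.
|Parcel A∩Parcel C| = 0 (no overlap).
|Parcel B∩Parcel C|: x∈[1,3], y∈[4,6] → 2·2 = 4.
|Parcel A∩Parcel B∩Parcel C| = 0.
|Parcel A ∪ Parcel B ∪ Parcel C| = 73 − 10 + 0 = 63.00.

63.00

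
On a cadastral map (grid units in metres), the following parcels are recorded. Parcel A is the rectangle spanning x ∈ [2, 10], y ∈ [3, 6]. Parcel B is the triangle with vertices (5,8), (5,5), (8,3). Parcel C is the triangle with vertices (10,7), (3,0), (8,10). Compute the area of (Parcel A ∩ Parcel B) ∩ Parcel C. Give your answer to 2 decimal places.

The region (Parcel A ∩ Parcel B) ∩ Parcel C is the polygon with vertices (7.25,4.25), (6.8,3.8), (5.375,4.75), (6,6), (6.2,6).
By the shoelace formula its area is 2.04.

2.04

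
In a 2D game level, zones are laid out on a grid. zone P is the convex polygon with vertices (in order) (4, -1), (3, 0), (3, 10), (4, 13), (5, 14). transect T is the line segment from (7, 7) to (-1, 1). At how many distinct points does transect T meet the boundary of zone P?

2

The segment meets the boundary at (3,4), (4.404,5.053).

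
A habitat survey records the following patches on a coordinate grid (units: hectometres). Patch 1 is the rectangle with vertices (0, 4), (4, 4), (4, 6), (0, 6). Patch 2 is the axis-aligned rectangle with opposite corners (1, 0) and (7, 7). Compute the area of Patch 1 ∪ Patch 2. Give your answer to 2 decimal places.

44.00

By inclusion–exclusion:
Individual areas: |Patch 1| = 8, |Patch 2| = 42.
|Patch 1∩Patch 2|: x∈[1,4], y∈[4,6] → 3·2 = 6.
|Patch 1 ∪ Patch 2| = 50 − 6 = 44.00.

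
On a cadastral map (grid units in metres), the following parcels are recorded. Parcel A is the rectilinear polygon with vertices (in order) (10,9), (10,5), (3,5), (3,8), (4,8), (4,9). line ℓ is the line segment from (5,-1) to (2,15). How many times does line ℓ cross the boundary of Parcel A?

The segment meets the boundary at (3.312,8), (3.875,5).

2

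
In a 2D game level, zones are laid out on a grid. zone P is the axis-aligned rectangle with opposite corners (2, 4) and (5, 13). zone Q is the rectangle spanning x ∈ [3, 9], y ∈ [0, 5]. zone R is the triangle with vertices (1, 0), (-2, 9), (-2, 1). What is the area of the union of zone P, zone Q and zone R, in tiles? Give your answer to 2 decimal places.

By inclusion–exclusion:
Individual areas: |zone P| = 27, |zone Q| = 30, |zone R| = 12.
|zone P∩zone Q|: x∈[3,5], y∈[4,5] → 2·1 = 2.
|zone P∩zone R| = 0.
|zone Q∩zone R| = 0.
|zone P∩zone Q∩zone R| = 0.
|zone P ∪ zone Q ∪ zone R| = 69 − 2 + 0 = 67.00.

67.00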